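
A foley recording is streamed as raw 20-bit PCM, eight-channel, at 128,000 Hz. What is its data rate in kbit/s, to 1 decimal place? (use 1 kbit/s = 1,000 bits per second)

20480.0 kbit/s

Bit rate = 128,000 × 20 × 8 = 20,480,000 bits/s.
= 20480.0 kbit/s.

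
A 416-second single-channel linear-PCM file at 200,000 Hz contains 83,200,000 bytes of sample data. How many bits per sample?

Bytes per sample = 83,200,000 / (200,000 × 416 × 1) = 83,200,000 / 83,200,000 = 1.
Bit depth = 1 × 8 = 8 bits.

8 bits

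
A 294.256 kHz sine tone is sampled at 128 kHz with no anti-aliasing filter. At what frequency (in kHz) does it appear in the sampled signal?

38.256 kHz

Nyquist = 128,000/2 = 64,000 Hz; 294,256 Hz exceeds it.
Alias = |294,256 − 2×128,000| = |294,256 − 256,000| = 38,256 Hz = 38.256 kHz.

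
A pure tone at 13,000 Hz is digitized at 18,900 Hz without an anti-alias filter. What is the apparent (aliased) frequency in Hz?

Nyquist = 18,900/2 = 9,450 Hz; 13,000 Hz exceeds it.
Alias = |13,000 − 1×18,900| = |13,000 − 18,900| = 5,900 Hz.

5,900 Hz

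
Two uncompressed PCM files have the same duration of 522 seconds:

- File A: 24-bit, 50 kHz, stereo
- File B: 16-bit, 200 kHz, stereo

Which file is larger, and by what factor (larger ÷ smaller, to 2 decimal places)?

File A: 50,000 × 3 × 2 = 300,000 bytes/s.
File B: 200,000 × 2 × 2 = 800,000 bytes/s.
File B is larger; ratio = 417,600,000 / 156,600,000 = 2.67.

File B, by a factor of 2.67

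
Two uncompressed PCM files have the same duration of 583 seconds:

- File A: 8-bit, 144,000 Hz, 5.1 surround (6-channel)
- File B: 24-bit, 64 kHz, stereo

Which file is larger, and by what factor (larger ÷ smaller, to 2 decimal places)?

File A: 144,000 × 1 × 6 = 864,000 bytes/s.
File B: 64,000 × 3 × 2 = 384,000 bytes/s.
File A is larger; ratio = 503,712,000 / 223,872,000 = 2.25.

File A, by a factor of 2.25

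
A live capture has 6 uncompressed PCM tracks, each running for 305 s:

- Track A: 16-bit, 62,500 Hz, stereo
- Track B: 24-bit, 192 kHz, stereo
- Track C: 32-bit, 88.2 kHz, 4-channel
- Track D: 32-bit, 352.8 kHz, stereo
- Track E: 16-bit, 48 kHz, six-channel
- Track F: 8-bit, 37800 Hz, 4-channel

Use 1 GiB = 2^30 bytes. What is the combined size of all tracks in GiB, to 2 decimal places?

1.81 GiB

Track A: 62,500 × 305 × 2 × 2 = 76,250,000 bytes.
Track B: 192,000 × 305 × 3 × 2 = 351,360,000 bytes.
Track C: 88,200 × 305 × 4 × 4 = 430,416,000 bytes.
Track D: 352,800 × 305 × 4 × 2 = 860,832,000 bytes.
Track E: 48,000 × 305 × 2 × 6 = 175,680,000 bytes.
Track F: 37,800 × 305 × 1 × 4 = 46,116,000 bytes.
Total = 1,940,654,000 bytes = 1.81 GiB.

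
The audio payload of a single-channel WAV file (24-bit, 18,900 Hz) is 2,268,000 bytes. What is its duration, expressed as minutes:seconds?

Byte rate = 18,900 × 3 × 1 = 56,700 bytes/s.
Duration = 2,268,000 / 56,700 = 40 s.
40 s = 0:40.

0:40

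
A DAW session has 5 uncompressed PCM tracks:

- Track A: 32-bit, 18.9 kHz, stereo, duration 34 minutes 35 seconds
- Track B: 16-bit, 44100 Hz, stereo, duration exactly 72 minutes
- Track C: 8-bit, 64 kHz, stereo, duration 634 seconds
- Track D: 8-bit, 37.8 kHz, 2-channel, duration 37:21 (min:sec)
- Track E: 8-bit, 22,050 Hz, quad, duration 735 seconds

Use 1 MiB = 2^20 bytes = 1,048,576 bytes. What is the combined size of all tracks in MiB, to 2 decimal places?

1326.74 MiB

Track A: 34 minutes 35 seconds = 2,075 s; 18,900 × 2,075 × 4 × 2 = 313,740,000 bytes.
Track B: exactly 72 minutes = 4,320 s; 44,100 × 4,320 × 2 × 2 = 762,048,000 bytes.
Track C: 64,000 × 634 × 1 × 2 = 81,152,000 bytes.
Track D: 37:21 (min:sec) = 2,241 s; 37,800 × 2,241 × 1 × 2 = 169,419,600 bytes.
Track E: 22,050 × 735 × 1 × 4 = 64,827,000 bytes.
Total = 1,391,186,600 bytes = 1326.74 MiB.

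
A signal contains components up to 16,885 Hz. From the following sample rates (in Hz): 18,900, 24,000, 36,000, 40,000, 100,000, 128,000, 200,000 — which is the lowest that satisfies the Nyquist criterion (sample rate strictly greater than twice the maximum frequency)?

36,000 Hz

Need sample rate > 2 × 16,885 = 33,770 Hz.
Lowest listed rate above 33,770 Hz is 36,000 Hz.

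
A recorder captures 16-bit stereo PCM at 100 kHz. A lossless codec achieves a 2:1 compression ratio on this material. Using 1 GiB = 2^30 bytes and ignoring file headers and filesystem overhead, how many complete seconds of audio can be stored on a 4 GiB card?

Uncompressed byte rate = 100,000 × 2 × 2 = 400,000 bytes/s.
After 2:1 compression, effective rate ≈ 200000 bytes/s.
Capacity = 4 × 1,073,741,824 = 4,294,967,296 bytes.
4,294,967,296 / effective rate ≈ 21474.84 s → 21,474 seconds.

21,474 seconds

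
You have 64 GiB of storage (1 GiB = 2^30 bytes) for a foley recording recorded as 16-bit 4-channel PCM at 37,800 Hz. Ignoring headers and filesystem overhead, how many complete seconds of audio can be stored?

227,246 seconds

Uncompressed byte rate = 37,800 × 2 × 4 = 302,400 bytes/s.
Capacity = 64 × 1,073,741,824 = 68,719,476,736 bytes.
68,719,476,736 / 302,400 ≈ 227246.95 s → 227,246 seconds.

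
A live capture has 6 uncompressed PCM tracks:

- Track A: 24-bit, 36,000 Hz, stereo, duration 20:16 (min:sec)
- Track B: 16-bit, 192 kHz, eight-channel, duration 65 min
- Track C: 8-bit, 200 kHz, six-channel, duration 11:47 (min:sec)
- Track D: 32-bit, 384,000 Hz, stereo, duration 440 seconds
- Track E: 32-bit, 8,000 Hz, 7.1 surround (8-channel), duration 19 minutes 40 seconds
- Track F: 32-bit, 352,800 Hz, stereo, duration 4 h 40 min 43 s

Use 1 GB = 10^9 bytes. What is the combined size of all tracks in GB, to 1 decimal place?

62.3 GB

Track A: 20:16 (min:sec) = 1,216 s; 36,000 × 1,216 × 3 × 2 = 262,656,000 bytes.
Track B: 65 min = 3,900 s; 192,000 × 3,900 × 2 × 8 = 11,980,800,000 bytes.
Track C: 11:47 (min:sec) = 707 s; 200,000 × 707 × 1 × 6 = 848,400,000 bytes.
Track D: 384,000 × 440 × 4 × 2 = 1,351,680,000 bytes.
Track E: 19 minutes 40 seconds = 1,180 s; 8,000 × 1,180 × 4 × 8 = 302,080,000 bytes.
Track F: 4 h 40 min 43 s = 16,843 s; 352,800 × 16,843 × 4 × 2 = 47,537,683,200 bytes.
Total = 62,283,299,200 bytes = 62.3 GB.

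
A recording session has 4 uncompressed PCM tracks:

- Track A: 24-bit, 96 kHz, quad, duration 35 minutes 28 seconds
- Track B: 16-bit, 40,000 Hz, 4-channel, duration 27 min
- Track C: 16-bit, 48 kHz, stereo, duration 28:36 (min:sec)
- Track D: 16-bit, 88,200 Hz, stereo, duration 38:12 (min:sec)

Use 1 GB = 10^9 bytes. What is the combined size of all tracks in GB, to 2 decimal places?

Track A: 35 minutes 28 seconds = 2,128 s; 96,000 × 2,128 × 3 × 4 = 2,451,456,000 bytes.
Track B: 27 min = 1,620 s; 40,000 × 1,620 × 2 × 4 = 518,400,000 bytes.
Track C: 28:36 (min:sec) = 1,716 s; 48,000 × 1,716 × 2 × 2 = 329,472,000 bytes.
Track D: 38:12 (min:sec) = 2,292 s; 88,200 × 2,292 × 2 × 2 = 808,617,600 bytes.
Total = 4,107,945,600 bytes = 4.11 GB.

4.11 GB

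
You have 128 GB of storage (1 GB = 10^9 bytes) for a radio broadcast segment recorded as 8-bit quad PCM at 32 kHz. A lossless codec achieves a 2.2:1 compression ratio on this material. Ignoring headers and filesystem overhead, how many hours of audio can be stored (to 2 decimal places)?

Uncompressed byte rate = 32,000 × 1 × 4 = 128,000 bytes/s.
After 2.2:1 compression, effective rate ≈ 58181.82 bytes/s.
Capacity = 128 × 1,000,000,000 = 128,000,000,000 bytes.
128,000,000,000 / effective rate ≈ 2200000 s → 611.11 hours.

611.11 hours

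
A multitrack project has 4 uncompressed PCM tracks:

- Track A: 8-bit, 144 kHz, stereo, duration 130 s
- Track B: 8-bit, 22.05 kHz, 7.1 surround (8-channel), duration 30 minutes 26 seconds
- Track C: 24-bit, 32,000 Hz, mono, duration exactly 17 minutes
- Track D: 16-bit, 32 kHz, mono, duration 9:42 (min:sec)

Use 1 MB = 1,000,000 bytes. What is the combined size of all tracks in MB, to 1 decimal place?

494.7 MB

Track A: 144,000 × 130 × 1 × 2 = 37,440,000 bytes.
Track B: 30 minutes 26 seconds = 1,826 s; 22,050 × 1,826 × 1 × 8 = 322,106,400 bytes.
Track C: exactly 17 minutes = 1,020 s; 32,000 × 1,020 × 3 × 1 = 97,920,000 bytes.
Track D: 9:42 (min:sec) = 582 s; 32,000 × 582 × 2 × 1 = 37,248,000 bytes.
Total = 494,714,400 bytes = 494.7 MB.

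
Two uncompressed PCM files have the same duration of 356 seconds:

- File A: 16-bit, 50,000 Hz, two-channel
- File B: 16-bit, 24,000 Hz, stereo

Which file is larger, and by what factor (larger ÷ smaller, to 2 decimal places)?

File A: 50,000 × 2 × 2 = 200,000 bytes/s.
File B: 24,000 × 2 × 2 = 96,000 bytes/s.
File A is larger; ratio = 71,200,000 / 34,176,000 = 2.08.

File A, by a factor of 2.08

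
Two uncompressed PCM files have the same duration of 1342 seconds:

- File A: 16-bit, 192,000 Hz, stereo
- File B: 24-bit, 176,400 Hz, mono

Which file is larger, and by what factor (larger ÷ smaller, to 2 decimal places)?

File A: 192,000 × 2 × 2 = 768,000 bytes/s.
File B: 176,400 × 3 × 1 = 529,200 bytes/s.
File A is larger; ratio = 1,030,656,000 / 710,186,400 = 1.45.

File A, by a factor of 1.45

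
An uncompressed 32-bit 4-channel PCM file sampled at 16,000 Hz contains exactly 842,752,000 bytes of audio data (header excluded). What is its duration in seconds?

3,292 seconds

Byte rate = 16,000 × 4 × 4 = 256,000 bytes/s.
Duration = 842,752,000 / 256,000 = 3,292 s.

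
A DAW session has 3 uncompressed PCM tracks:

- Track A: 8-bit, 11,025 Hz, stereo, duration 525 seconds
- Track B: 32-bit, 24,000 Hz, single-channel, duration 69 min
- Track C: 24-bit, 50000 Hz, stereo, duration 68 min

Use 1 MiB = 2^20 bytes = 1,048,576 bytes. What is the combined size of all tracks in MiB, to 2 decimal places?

Track A: 11,025 × 525 × 1 × 2 = 11,576,250 bytes.
Track B: 69 min = 4,140 s; 24,000 × 4,140 × 4 × 1 = 397,440,000 bytes.
Track C: 68 min = 4,080 s; 50,000 × 4,080 × 3 × 2 = 1,224,000,000 bytes.
Total = 1,633,016,250 bytes = 1557.37 MiB.

1557.37 MiB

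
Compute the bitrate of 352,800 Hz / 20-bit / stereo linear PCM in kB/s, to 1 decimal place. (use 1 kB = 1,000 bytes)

Bit rate = 352,800 × 20 × 2 = 14,112,000 bits/s.
14,112,000 / 8 = 1,764,000 B/s = 1764.0 kB/s.

1764.0 kB/s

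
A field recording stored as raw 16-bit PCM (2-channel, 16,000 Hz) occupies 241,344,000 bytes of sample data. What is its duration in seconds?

3,771 seconds

Byte rate = 16,000 × 2 × 2 = 64,000 bytes/s.
Duration = 241,344,000 / 64,000 = 3,771 s.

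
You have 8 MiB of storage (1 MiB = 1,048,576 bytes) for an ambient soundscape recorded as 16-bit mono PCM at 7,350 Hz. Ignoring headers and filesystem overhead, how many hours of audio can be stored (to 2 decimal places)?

0.16 hours

Uncompressed byte rate = 7,350 × 2 × 1 = 14,700 bytes/s.
Capacity = 8 × 1,048,576 = 8,388,608 bytes.
8,388,608 / 14,700 ≈ 570.65 s → 0.16 hours.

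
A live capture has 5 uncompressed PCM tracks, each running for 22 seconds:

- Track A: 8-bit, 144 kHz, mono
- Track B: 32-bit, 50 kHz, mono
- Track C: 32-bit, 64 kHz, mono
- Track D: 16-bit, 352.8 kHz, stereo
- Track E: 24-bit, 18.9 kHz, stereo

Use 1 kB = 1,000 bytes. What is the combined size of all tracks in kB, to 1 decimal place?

46741.2 kB

Track A: 144,000 × 22 × 1 × 1 = 3,168,000 bytes.
Track B: 50,000 × 22 × 4 × 1 = 4,400,000 bytes.
Track C: 64,000 × 22 × 4 × 1 = 5,632,000 bytes.
Track D: 352,800 × 22 × 2 × 2 = 31,046,400 bytes.
Track E: 18,900 × 22 × 3 × 2 = 2,494,800 bytes.
Total = 46,741,200 bytes = 46741.2 kB.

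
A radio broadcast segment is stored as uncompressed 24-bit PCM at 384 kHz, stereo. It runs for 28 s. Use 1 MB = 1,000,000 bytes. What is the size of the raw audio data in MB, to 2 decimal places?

Bytes = 384,000 samples/s × 28 s × 3 bytes/sample × 2 ch = 64,512,000 bytes.
64,512,000 / 1,000,000 = 64.51 MB.

64.51 MB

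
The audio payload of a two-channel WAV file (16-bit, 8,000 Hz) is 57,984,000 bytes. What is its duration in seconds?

Byte rate = 8,000 × 2 × 2 = 32,000 bytes/s.
Duration = 57,984,000 / 32,000 = 1,812 s.

1,812 seconds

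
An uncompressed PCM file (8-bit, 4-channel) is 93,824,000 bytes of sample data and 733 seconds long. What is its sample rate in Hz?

32,000 Hz

Bytes = sample_rate × seconds × bytes_per_sample × channels.
sample_rate = 93,824,000 / (733 × 1 × 4) = 93,824,000 / 2,932 = 32,000 Hz.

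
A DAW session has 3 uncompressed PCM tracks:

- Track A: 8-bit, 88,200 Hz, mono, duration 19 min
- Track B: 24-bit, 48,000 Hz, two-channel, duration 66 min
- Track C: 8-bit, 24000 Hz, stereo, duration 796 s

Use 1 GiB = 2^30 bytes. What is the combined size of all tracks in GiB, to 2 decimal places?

Track A: 19 min = 1,140 s; 88,200 × 1,140 × 1 × 1 = 100,548,000 bytes.
Track B: 66 min = 3,960 s; 48,000 × 3,960 × 3 × 2 = 1,140,480,000 bytes.
Track C: 24,000 × 796 × 1 × 2 = 38,208,000 bytes.
Total = 1,279,236,000 bytes = 1.19 GiB.

1.19 GiB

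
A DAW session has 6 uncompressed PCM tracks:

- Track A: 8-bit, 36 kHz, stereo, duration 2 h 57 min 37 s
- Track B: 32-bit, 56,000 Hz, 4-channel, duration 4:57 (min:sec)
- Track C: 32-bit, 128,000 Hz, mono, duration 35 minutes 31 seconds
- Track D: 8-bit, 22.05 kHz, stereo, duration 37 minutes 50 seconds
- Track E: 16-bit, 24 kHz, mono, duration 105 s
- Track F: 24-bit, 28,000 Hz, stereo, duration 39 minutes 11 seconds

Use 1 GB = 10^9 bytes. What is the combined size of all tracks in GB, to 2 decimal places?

Track A: 2 h 57 min 37 s = 10,657 s; 36,000 × 10,657 × 1 × 2 = 767,304,000 bytes.
Track B: 4:57 (min:sec) = 297 s; 56,000 × 297 × 4 × 4 = 266,112,000 bytes.
Track C: 35 minutes 31 seconds = 2,131 s; 128,000 × 2,131 × 4 × 1 = 1,091,072,000 bytes.
Track D: 37 minutes 50 seconds = 2,270 s; 22,050 × 2,270 × 1 × 2 = 100,107,000 bytes.
Track E: 24,000 × 105 × 2 × 1 = 5,040,000 bytes.
Track F: 39 minutes 11 seconds = 2,351 s; 28,000 × 2,351 × 3 × 2 = 394,968,000 bytes.
Total = 2,624,603,000 bytes = 2.62 GB.

2.62 GB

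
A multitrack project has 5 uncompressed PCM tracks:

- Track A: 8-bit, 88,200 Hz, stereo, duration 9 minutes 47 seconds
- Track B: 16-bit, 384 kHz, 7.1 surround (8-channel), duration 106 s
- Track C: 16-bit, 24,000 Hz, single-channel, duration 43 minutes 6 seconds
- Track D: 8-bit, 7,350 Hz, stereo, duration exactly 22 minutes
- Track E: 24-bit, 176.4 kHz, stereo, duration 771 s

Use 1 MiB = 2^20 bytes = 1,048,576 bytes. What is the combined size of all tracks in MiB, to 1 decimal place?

Track A: 9 minutes 47 seconds = 587 s; 88,200 × 587 × 1 × 2 = 103,546,800 bytes.
Track B: 384,000 × 106 × 2 × 8 = 651,264,000 bytes.
Track C: 43 minutes 6 seconds = 2,586 s; 24,000 × 2,586 × 2 × 1 = 124,128,000 bytes.
Track D: exactly 22 minutes = 1,320 s; 7,350 × 1,320 × 1 × 2 = 19,404,000 bytes.
Track E: 176,400 × 771 × 3 × 2 = 816,026,400 bytes.
Total = 1,714,369,200 bytes = 1634.9 MiB.

1634.9 MiB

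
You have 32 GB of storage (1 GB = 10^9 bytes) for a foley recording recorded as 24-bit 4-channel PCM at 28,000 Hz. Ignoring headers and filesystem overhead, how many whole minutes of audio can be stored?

Uncompressed byte rate = 28,000 × 3 × 4 = 336,000 bytes/s.
Capacity = 32 × 1,000,000,000 = 32,000,000,000 bytes.
32,000,000,000 / 336,000 ≈ 95238.1 s → 1,587 minutes.

1,587 minutes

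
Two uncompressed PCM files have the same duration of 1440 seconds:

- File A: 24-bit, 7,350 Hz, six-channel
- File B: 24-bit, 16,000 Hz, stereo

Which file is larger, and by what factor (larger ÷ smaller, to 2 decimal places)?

File A, by a factor of 1.38

File A: 7,350 × 3 × 6 = 132,300 bytes/s.
File B: 16,000 × 3 × 2 = 96,000 bytes/s.
File A is larger; ratio = 190,512,000 / 138,240,000 = 1.38.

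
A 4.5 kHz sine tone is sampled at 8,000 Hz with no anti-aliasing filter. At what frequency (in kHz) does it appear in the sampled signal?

3.5 kHz

Nyquist = 8,000/2 = 4,000 Hz; 4,500 Hz exceeds it.
Alias = |4,500 − 1×8,000| = |4,500 − 8,000| = 3,500 Hz = 3.5 kHz.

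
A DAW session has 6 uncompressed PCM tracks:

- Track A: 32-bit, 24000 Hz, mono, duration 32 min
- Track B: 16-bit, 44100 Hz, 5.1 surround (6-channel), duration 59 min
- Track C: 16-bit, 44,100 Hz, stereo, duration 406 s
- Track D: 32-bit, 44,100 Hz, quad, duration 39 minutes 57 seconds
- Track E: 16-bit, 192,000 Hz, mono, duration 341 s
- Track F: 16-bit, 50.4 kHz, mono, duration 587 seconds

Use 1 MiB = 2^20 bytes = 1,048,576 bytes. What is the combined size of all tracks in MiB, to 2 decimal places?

Track A: 32 min = 1,920 s; 24,000 × 1,920 × 4 × 1 = 184,320,000 bytes.
Track B: 59 min = 3,540 s; 44,100 × 3,540 × 2 × 6 = 1,873,368,000 bytes.
Track C: 44,100 × 406 × 2 × 2 = 71,618,400 bytes.
Track D: 39 minutes 57 seconds = 2,397 s; 44,100 × 2,397 × 4 × 4 = 1,691,323,200 bytes.
Track E: 192,000 × 341 × 2 × 1 = 130,944,000 bytes.
Track F: 50,400 × 587 × 2 × 1 = 59,169,600 bytes.
Total = 4,010,743,200 bytes = 3824.94 MiB.

3824.94 MiB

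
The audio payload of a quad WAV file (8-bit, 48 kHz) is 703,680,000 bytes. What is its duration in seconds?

3,665 seconds

Byte rate = 48,000 × 1 × 4 = 192,000 bytes/s.
Duration = 703,680,000 / 192,000 = 3,665 s.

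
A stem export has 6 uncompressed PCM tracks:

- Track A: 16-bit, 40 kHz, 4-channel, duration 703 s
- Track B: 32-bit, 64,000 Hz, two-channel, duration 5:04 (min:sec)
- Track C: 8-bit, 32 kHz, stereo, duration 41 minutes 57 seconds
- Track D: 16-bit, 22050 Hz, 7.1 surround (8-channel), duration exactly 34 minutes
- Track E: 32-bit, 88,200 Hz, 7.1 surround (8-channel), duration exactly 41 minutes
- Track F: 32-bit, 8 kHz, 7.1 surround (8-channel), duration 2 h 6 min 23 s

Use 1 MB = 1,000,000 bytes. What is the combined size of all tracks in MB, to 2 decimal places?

Track A: 40,000 × 703 × 2 × 4 = 224,960,000 bytes.
Track B: 5:04 (min:sec) = 304 s; 64,000 × 304 × 4 × 2 = 155,648,000 bytes.
Track C: 41 minutes 57 seconds = 2,517 s; 32,000 × 2,517 × 1 × 2 = 161,088,000 bytes.
Track D: exactly 34 minutes = 2,040 s; 22,050 × 2,040 × 2 × 8 = 719,712,000 bytes.
Track E: exactly 41 minutes = 2,460 s; 88,200 × 2,460 × 4 × 8 = 6,943,104,000 bytes.
Track F: 2 h 6 min 23 s = 7,583 s; 8,000 × 7,583 × 4 × 8 = 1,941,248,000 bytes.
Total = 10,145,760,000 bytes = 10145.76 MB.

10145.76 MB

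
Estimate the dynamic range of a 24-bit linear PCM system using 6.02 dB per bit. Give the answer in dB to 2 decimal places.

144.48 dB

24 × 6.02 = 144.48 dB.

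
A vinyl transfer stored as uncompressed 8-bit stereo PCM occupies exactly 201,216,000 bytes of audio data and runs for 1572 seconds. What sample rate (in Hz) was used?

Bytes = sample_rate × seconds × bytes_per_sample × channels.
sample_rate = 201,216,000 / (1,572 × 1 × 2) = 201,216,000 / 3,144 = 64,000 Hz.

64,000 Hz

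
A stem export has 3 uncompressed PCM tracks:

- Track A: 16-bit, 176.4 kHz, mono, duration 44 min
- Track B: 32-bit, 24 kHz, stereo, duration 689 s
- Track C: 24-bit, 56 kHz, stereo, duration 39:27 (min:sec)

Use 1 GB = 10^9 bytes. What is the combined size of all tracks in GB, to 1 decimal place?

Track A: 44 min = 2,640 s; 176,400 × 2,640 × 2 × 1 = 931,392,000 bytes.
Track B: 24,000 × 689 × 4 × 2 = 132,288,000 bytes.
Track C: 39:27 (min:sec) = 2,367 s; 56,000 × 2,367 × 3 × 2 = 795,312,000 bytes.
Total = 1,858,992,000 bytes = 1.9 GB.

1.9 GB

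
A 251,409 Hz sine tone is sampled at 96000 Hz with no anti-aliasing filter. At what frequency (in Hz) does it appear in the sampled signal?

Nyquist = 96,000/2 = 48,000 Hz; 251,409 Hz exceeds it.
Alias = |251,409 − 3×96,000| = |251,409 − 288,000| = 36,591 Hz.

36,591 Hz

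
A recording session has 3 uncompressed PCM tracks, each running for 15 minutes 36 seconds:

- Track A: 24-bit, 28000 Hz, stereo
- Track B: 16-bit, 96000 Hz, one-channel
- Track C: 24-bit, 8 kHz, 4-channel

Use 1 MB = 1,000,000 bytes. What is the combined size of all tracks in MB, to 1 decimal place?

15 minutes 36 seconds = 936 s.
Track A: 28,000 × 936 × 3 × 2 = 157,248,000 bytes.
Track B: 96,000 × 936 × 2 × 1 = 179,712,000 bytes.
Track C: 8,000 × 936 × 3 × 4 = 89,856,000 bytes.
Total = 426,816,000 bytes = 426.8 MB.

426.8 MB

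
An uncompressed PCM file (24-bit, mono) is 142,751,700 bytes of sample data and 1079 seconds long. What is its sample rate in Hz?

Bytes = sample_rate × seconds × bytes_per_sample × channels.
sample_rate = 142,751,700 / (1,079 × 3 × 1) = 142,751,700 / 3,237 = 44,100 Hz.

44,100 Hz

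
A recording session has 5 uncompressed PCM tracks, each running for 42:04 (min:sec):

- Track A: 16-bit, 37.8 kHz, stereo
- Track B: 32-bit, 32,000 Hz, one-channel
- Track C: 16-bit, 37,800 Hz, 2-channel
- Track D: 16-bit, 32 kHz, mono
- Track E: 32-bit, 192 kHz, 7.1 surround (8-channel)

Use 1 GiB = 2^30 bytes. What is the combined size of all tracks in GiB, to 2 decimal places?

42:04 (min:sec) = 2,524 s.
Track A: 37,800 × 2,524 × 2 × 2 = 381,628,800 bytes.
Track B: 32,000 × 2,524 × 4 × 1 = 323,072,000 bytes.
Track C: 37,800 × 2,524 × 2 × 2 = 381,628,800 bytes.
Track D: 32,000 × 2,524 × 2 × 1 = 161,536,000 bytes.
Track E: 192,000 × 2,524 × 4 × 8 = 15,507,456,000 bytes.
Total = 16,755,321,600 bytes = 15.60 GiB.

15.60 GiB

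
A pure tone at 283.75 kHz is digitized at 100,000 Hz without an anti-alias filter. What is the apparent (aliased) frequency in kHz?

Nyquist = 100,000/2 = 50,000 Hz; 283,750 Hz exceeds it.
Alias = |283,750 − 3×100,000| = |283,750 − 300,000| = 16,250 Hz = 16.25 kHz.

16.25 kHz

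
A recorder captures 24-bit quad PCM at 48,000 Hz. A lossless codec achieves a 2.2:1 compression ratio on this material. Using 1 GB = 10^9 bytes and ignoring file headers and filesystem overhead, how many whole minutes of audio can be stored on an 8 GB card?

509 minutes

Uncompressed byte rate = 48,000 × 3 × 4 = 576,000 bytes/s.
After 2.2:1 compression, effective rate ≈ 261818.18 bytes/s.
Capacity = 8 × 1,000,000,000 = 8,000,000,000 bytes.
8,000,000,000 / effective rate ≈ 30555.56 s → 509 minutes.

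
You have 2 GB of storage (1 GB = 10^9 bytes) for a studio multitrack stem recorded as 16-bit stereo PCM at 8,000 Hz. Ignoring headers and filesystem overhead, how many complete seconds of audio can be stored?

Uncompressed byte rate = 8,000 × 2 × 2 = 32,000 bytes/s.
Capacity = 2 × 1,000,000,000 = 2,000,000,000 bytes.
2,000,000,000 / 32,000 ≈ 62500 s → 62,500 seconds.

62,500 seconds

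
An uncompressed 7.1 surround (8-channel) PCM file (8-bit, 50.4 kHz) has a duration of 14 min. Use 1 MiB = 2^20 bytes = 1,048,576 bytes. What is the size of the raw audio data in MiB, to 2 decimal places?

Duration = 14 min = 840 s.
Bytes = 50,400 samples/s × 840 s × 1 bytes/sample × 8 ch = 338,688,000 bytes.
338,688,000 / 1,048,576 = 323.00 MiB.

323.00 MiB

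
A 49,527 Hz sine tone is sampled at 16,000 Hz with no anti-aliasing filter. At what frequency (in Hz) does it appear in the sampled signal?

1,527 Hz

Nyquist = 16,000/2 = 8,000 Hz; 49,527 Hz exceeds it.
Alias = |49,527 − 3×16,000| = |49,527 − 48,000| = 1,527 Hz.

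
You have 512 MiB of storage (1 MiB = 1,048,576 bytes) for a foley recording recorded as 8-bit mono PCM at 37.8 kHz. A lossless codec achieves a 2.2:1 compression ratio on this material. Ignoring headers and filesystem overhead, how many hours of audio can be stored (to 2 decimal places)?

Uncompressed byte rate = 37,800 × 1 × 1 = 37,800 bytes/s.
After 2.2:1 compression, effective rate ≈ 17181.82 bytes/s.
Capacity = 512 × 1,048,576 = 536,870,912 bytes.
536,870,912 / effective rate ≈ 31246.46 s → 8.68 hours.

8.68 hours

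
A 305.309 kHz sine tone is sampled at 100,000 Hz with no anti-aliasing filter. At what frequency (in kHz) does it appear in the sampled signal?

Nyquist = 100,000/2 = 50,000 Hz; 305,309 Hz exceeds it.
Alias = |305,309 − 3×100,000| = |305,309 − 300,000| = 5,309 Hz = 5.309 kHz.

5.309 kHz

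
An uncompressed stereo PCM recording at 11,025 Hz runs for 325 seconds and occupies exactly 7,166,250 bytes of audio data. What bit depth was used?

8 bits

Bytes per sample = 7,166,250 / (11,025 × 325 × 2) = 7,166,250 / 7,166,250 = 1.
Bit depth = 1 × 8 = 8 bits.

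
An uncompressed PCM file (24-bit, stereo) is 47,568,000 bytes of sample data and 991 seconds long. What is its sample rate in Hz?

Bytes = sample_rate × seconds × bytes_per_sample × channels.
sample_rate = 47,568,000 / (991 × 3 × 2) = 47,568,000 / 5,946 = 8,000 Hz.

8,000 Hz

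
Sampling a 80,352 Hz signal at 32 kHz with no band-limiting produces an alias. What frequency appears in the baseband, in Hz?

15,648 Hz

Nyquist = 32,000/2 = 16,000 Hz; 80,352 Hz exceeds it.
Alias = |80,352 − 3×32,000| = |80,352 − 96,000| = 15,648 Hz.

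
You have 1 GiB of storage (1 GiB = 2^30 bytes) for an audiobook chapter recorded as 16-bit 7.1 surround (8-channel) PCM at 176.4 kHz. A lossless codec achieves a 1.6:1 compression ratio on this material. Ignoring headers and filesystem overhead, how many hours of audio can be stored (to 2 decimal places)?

Uncompressed byte rate = 176,400 × 2 × 8 = 2,822,400 bytes/s.
After 1.6:1 compression, effective rate ≈ 1764000 bytes/s.
Capacity = 1 × 1,073,741,824 = 1,073,741,824 bytes.
1,073,741,824 / effective rate ≈ 608.7 s → 0.17 hours.

0.17 hours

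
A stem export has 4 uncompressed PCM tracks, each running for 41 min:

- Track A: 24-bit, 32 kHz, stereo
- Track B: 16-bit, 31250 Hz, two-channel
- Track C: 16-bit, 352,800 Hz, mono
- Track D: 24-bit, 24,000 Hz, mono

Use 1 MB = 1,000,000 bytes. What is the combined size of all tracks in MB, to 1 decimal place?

41 min = 2,460 s.
Track A: 32,000 × 2,460 × 3 × 2 = 472,320,000 bytes.
Track B: 31,250 × 2,460 × 2 × 2 = 307,500,000 bytes.
Track C: 352,800 × 2,460 × 2 × 1 = 1,735,776,000 bytes.
Track D: 24,000 × 2,460 × 3 × 1 = 177,120,000 bytes.
Total = 2,692,716,000 bytes = 2692.7 MB.

2692.7 MB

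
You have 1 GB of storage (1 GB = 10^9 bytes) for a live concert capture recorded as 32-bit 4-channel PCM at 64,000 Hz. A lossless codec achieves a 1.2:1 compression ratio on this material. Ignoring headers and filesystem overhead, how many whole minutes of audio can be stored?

19 minutes

Uncompressed byte rate = 64,000 × 4 × 4 = 1,024,000 bytes/s.
After 1.2:1 compression, effective rate ≈ 853333.33 bytes/s.
Capacity = 1 × 1,000,000,000 = 1,000,000,000 bytes.
1,000,000,000 / effective rate ≈ 1171.88 s → 19 minutes.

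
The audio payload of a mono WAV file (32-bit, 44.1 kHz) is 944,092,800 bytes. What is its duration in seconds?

Byte rate = 44,100 × 4 × 1 = 176,400 bytes/s.
Duration = 944,092,800 / 176,400 = 5,352 s.

5,352 seconds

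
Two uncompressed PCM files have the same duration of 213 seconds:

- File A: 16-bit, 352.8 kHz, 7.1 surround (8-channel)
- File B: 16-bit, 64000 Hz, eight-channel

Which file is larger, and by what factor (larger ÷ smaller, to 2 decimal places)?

File A: 352,800 × 2 × 8 = 5,644,800 bytes/s.
File B: 64,000 × 2 × 8 = 1,024,000 bytes/s.
File A is larger; ratio = 1,202,342,400 / 218,112,000 = 5.51.

File A, by a factor of 5.51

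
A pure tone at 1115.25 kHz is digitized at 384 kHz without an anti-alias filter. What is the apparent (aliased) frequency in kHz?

Nyquist = 384,000/2 = 192,000 Hz; 1,115,250 Hz exceeds it.
Alias = |1,115,250 − 3×384,000| = |1,115,250 − 1,152,000| = 36,750 Hz = 36.75 kHz.

36.75 kHz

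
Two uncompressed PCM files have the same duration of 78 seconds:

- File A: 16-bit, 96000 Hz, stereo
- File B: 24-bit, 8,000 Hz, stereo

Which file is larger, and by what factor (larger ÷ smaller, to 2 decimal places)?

File A: 96,000 × 2 × 2 = 384,000 bytes/s.
File B: 8,000 × 3 × 2 = 48,000 bytes/s.
File A is larger; ratio = 29,952,000 / 3,744,000 = 8.00.

File A, by a factor of 8.00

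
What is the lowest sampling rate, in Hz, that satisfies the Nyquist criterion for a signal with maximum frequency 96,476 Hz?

Minimum sample rate = 2 × 96,476 Hz = 192,952 Hz.

192,952 Hz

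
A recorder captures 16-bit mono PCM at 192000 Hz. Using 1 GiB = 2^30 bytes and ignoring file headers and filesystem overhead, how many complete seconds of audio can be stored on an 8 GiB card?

22,369 seconds

Uncompressed byte rate = 192,000 × 2 × 1 = 384,000 bytes/s.
Capacity = 8 × 1,073,741,824 = 8,589,934,592 bytes.
8,589,934,592 / 384,000 ≈ 22369.62 s → 22,369 seconds.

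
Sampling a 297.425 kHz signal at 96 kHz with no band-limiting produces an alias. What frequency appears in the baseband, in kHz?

9.425 kHz

Nyquist = 96,000/2 = 48,000 Hz; 297,425 Hz exceeds it.
Alias = |297,425 − 3×96,000| = |297,425 − 288,000| = 9,425 Hz = 9.425 kHz.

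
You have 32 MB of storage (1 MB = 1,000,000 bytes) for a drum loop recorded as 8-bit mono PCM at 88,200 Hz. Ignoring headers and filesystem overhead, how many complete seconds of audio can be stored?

Uncompressed byte rate = 88,200 × 1 × 1 = 88,200 bytes/s.
Capacity = 32 × 1,000,000 = 32,000,000 bytes.
32,000,000 / 88,200 ≈ 362.81 s → 362 seconds.

362 seconds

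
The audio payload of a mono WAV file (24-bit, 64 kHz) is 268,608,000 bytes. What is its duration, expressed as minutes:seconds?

Byte rate = 64,000 × 3 × 1 = 192,000 bytes/s.
Duration = 268,608,000 / 192,000 = 1,399 s.
1,399 s = 23:19.

23:19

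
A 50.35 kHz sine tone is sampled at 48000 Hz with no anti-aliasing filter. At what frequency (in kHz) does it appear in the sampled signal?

2.35 kHz

Nyquist = 48,000/2 = 24,000 Hz; 50,350 Hz exceeds it.
Alias = |50,350 − 1×48,000| = |50,350 − 48,000| = 2,350 Hz = 2.35 kHz.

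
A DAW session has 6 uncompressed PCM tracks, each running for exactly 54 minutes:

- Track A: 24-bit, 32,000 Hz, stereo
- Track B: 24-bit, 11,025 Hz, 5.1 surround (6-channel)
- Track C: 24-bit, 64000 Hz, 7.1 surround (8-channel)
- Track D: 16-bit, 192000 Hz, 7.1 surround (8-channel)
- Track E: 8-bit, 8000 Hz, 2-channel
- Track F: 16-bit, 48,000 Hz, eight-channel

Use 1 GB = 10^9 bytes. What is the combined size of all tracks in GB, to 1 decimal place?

18.7 GB

exactly 54 minutes = 3,240 s.
Track A: 32,000 × 3,240 × 3 × 2 = 622,080,000 bytes.
Track B: 11,025 × 3,240 × 3 × 6 = 642,978,000 bytes.
Track C: 64,000 × 3,240 × 3 × 8 = 4,976,640,000 bytes.
Track D: 192,000 × 3,240 × 2 × 8 = 9,953,280,000 bytes.
Track E: 8,000 × 3,240 × 1 × 2 = 51,840,000 bytes.
Track F: 48,000 × 3,240 × 2 × 8 = 2,488,320,000 bytes.
Total = 18,735,138,000 bytes = 18.7 GB.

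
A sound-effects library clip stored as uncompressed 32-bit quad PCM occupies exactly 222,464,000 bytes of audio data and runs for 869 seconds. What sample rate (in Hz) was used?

16,000 Hz

Bytes = sample_rate × seconds × bytes_per_sample × channels.
sample_rate = 222,464,000 / (869 × 4 × 4) = 222,464,000 / 13,904 = 16,000 Hz.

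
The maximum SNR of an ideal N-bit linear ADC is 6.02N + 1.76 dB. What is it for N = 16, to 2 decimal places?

6.02 × 16 + 1.76 = 98.08 dB.

98.08 dB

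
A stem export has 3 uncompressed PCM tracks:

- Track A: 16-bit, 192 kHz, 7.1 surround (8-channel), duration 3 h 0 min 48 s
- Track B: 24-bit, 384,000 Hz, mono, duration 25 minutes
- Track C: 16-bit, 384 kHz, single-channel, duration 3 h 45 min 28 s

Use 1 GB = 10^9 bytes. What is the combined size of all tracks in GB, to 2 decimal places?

45.44 GB

Track A: 3 h 0 min 48 s = 10,848 s; 192,000 × 10,848 × 2 × 8 = 33,325,056,000 bytes.
Track B: 25 minutes = 1,500 s; 384,000 × 1,500 × 3 × 1 = 1,728,000,000 bytes.
Track C: 3 h 45 min 28 s = 13,528 s; 384,000 × 13,528 × 2 × 1 = 10,389,504,000 bytes.
Total = 45,442,560,000 bytes = 45.44 GB.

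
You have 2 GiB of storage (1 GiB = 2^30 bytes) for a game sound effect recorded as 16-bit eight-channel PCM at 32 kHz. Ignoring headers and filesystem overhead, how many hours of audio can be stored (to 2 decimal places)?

1.17 hours

Uncompressed byte rate = 32,000 × 2 × 8 = 512,000 bytes/s.
Capacity = 2 × 1,073,741,824 = 2,147,483,648 bytes.
2,147,483,648 / 512,000 ≈ 4194.3 s → 1.17 hours.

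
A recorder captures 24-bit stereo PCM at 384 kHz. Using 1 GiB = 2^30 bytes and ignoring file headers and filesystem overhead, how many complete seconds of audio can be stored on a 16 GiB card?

7,456 seconds

Uncompressed byte rate = 384,000 × 3 × 2 = 2,304,000 bytes/s.
Capacity = 16 × 1,073,741,824 = 17,179,869,184 bytes.
17,179,869,184 / 2,304,000 ≈ 7456.54 s → 7,456 seconds.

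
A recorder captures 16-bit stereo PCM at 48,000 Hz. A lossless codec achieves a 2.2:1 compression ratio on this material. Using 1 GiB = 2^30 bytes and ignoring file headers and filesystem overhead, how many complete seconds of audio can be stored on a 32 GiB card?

Uncompressed byte rate = 48,000 × 2 × 2 = 192,000 bytes/s.
After 2.2:1 compression, effective rate ≈ 87272.73 bytes/s.
Capacity = 32 × 1,073,741,824 = 34,359,738,368 bytes.
34,359,738,368 / effective rate ≈ 393705.34 s → 393,705 seconds.

393,705 seconds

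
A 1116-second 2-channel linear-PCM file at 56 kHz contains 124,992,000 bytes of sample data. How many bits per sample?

8 bits

Bytes per sample = 124,992,000 / (56,000 × 1,116 × 2) = 124,992,000 / 124,992,000 = 1.
Bit depth = 1 × 8 = 8 bits.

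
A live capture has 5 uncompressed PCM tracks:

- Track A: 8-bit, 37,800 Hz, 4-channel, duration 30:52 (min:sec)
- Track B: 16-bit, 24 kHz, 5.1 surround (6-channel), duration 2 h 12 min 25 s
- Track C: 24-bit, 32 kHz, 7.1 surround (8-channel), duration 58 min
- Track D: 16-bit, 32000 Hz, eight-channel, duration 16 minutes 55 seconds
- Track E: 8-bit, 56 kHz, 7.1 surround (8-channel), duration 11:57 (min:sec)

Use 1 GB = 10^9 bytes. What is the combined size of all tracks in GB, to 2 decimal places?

6.08 GB

Track A: 30:52 (min:sec) = 1,852 s; 37,800 × 1,852 × 1 × 4 = 280,022,400 bytes.
Track B: 2 h 12 min 25 s = 7,945 s; 24,000 × 7,945 × 2 × 6 = 2,288,160,000 bytes.
Track C: 58 min = 3,480 s; 32,000 × 3,480 × 3 × 8 = 2,672,640,000 bytes.
Track D: 16 minutes 55 seconds = 1,015 s; 32,000 × 1,015 × 2 × 8 = 519,680,000 bytes.
Track E: 11:57 (min:sec) = 717 s; 56,000 × 717 × 1 × 8 = 321,216,000 bytes.
Total = 6,081,718,400 bytes = 6.08 GB.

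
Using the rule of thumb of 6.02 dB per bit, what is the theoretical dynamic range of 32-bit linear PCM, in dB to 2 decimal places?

32 × 6.02 = 192.64 dB.

192.64 dB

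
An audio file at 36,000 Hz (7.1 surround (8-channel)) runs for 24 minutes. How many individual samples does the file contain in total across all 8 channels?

24 minutes = 1,440 s.
36,000 × 1,440 s × 8 ch = 414,720,000 samples.

414,720,000 samples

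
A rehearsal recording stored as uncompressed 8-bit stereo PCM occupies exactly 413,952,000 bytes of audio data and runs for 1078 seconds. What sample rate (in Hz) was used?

192,000 Hz

Bytes = sample_rate × seconds × bytes_per_sample × channels.
sample_rate = 413,952,000 / (1,078 × 1 × 2) = 413,952,000 / 2,156 = 192,000 Hz.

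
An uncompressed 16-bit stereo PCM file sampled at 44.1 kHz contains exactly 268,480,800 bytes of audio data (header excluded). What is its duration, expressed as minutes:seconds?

25:22

Byte rate = 44,100 × 2 × 2 = 176,400 bytes/s.
Duration = 268,480,800 / 176,400 = 1,522 s.
1,522 s = 25:22.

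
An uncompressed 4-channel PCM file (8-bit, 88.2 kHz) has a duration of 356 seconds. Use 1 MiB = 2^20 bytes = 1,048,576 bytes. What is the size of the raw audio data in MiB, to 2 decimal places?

Bytes = 88,200 samples/s × 356 s × 1 bytes/sample × 4 ch = 125,596,800 bytes.
125,596,800 / 1,048,576 = 119.78 MiB.

119.78 MiB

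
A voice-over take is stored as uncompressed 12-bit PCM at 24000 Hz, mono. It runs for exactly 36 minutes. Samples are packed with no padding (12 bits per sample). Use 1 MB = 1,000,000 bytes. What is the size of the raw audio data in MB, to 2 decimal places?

77.76 MB

Duration = exactly 36 minutes = 2,160 s.
Bits = 24,000 × 2,160 × 12 × 1 = 622,080,000 bits = 77,760,000 bytes.
77,760,000 / 1,000,000 = 77.76 MB.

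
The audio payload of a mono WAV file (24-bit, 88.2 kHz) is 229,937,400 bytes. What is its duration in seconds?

Byte rate = 88,200 × 3 × 1 = 264,600 bytes/s.
Duration = 229,937,400 / 264,600 = 869 s.

869 seconds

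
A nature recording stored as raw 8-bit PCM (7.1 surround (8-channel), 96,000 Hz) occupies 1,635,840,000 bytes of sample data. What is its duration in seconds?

Byte rate = 96,000 × 1 × 8 = 768,000 bytes/s.
Duration = 1,635,840,000 / 768,000 = 2,130 s.

2,130 seconds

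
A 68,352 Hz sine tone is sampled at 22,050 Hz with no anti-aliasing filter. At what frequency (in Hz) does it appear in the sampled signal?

2,202 Hz

Nyquist = 22,050/2 = 11,025 Hz; 68,352 Hz exceeds it.
Alias = |68,352 − 3×22,050| = |68,352 − 66,150| = 2,202 Hz.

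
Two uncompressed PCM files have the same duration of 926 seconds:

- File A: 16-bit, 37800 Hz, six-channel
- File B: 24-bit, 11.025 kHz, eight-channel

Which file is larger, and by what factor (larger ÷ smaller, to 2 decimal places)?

File A, by a factor of 1.71

File A: 37,800 × 2 × 6 = 453,600 bytes/s.
File B: 11,025 × 3 × 8 = 264,600 bytes/s.
File A is larger; ratio = 420,033,600 / 245,019,600 = 1.71.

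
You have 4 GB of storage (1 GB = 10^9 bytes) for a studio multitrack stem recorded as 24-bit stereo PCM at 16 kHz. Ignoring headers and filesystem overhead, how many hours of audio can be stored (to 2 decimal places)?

11.57 hours

Uncompressed byte rate = 16,000 × 3 × 2 = 96,000 bytes/s.
Capacity = 4 × 1,000,000,000 = 4,000,000,000 bytes.
4,000,000,000 / 96,000 ≈ 41666.67 s → 11.57 hours.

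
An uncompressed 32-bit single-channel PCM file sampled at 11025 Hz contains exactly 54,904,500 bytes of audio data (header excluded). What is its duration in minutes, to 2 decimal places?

20.75 minutes

Byte rate = 11,025 × 4 × 1 = 44,100 bytes/s.
Duration = 54,904,500 / 44,100 = 1,245 s.
1,245 s / 60 = 20.75 minutes.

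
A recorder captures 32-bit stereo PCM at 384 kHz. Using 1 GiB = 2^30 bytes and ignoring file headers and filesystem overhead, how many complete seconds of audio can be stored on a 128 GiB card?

Uncompressed byte rate = 384,000 × 4 × 2 = 3,072,000 bytes/s.
Capacity = 128 × 1,073,741,824 = 137,438,953,472 bytes.
137,438,953,472 / 3,072,000 ≈ 44739.24 s → 44,739 seconds.

44,739 seconds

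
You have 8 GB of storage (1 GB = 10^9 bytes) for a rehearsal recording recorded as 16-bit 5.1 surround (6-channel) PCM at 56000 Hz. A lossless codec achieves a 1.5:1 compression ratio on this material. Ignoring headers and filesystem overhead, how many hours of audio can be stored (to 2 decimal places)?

Uncompressed byte rate = 56,000 × 2 × 6 = 672,000 bytes/s.
After 1.5:1 compression, effective rate ≈ 448000 bytes/s.
Capacity = 8 × 1,000,000,000 = 8,000,000,000 bytes.
8,000,000,000 / effective rate ≈ 17857.14 s → 4.96 hours.

4.96 hours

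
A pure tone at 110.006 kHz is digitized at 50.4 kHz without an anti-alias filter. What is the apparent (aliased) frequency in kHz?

Nyquist = 50,400/2 = 25,200 Hz; 110,006 Hz exceeds it.
Alias = |110,006 − 2×50,400| = |110,006 − 100,800| = 9,206 Hz = 9.206 kHz.

9.206 kHz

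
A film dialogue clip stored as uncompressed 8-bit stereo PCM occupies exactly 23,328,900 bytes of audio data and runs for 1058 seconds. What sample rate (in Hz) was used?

Bytes = sample_rate × seconds × bytes_per_sample × channels.
sample_rate = 23,328,900 / (1,058 × 1 × 2) = 23,328,900 / 2,116 = 11,025 Hz.

11,025 Hz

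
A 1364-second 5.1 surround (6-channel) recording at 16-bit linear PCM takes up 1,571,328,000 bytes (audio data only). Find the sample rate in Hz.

Bytes = sample_rate × seconds × bytes_per_sample × channels.
sample_rate = 1,571,328,000 / (1,364 × 2 × 6) = 1,571,328,000 / 16,368 = 96,000 Hz.

96,000 Hz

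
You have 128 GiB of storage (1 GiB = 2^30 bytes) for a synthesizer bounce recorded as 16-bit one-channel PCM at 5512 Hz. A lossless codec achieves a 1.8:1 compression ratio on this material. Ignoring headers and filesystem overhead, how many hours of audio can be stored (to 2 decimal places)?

Uncompressed byte rate = 5,512 × 2 × 1 = 11,024 bytes/s.
After 1.8:1 compression, effective rate ≈ 6124.44 bytes/s.
Capacity = 128 × 1,073,741,824 = 137,438,953,472 bytes.
137,438,953,472 / effective rate ≈ 22441048.28 s → 6233.62 hours.

6233.62 hours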